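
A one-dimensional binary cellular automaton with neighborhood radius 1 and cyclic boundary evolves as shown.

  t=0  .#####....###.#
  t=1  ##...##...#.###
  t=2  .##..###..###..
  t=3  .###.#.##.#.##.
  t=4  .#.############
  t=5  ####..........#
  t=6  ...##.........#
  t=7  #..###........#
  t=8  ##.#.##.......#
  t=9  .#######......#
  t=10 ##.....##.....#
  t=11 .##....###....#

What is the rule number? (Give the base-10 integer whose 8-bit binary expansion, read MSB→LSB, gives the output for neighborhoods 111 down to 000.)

  [7] ### => .  t=0,i=2
  [6] ##. => #  t=0,i=5
  [5] #.# => #  t=0,i=0
  [4] #.. => #  t=0,i=6
  [3] .## => #  t=0,i=1
  [2] .#. => #  t=0,i=14
  [1] ..# => .  t=0,i=9
  [0] ... => .  t=0,i=7
  bits 01111100 = 124

124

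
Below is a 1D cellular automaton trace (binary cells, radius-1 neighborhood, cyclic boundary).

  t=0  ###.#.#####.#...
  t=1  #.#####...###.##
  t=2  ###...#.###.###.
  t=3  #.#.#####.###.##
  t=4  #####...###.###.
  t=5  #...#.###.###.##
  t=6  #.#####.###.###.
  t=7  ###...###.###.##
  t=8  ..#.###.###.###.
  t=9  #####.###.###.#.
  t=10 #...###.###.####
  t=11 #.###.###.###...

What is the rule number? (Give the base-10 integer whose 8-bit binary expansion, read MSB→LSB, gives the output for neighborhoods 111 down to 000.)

111

  [7] ### => .  t=0,i=1
  [6] ##. => #  t=0,i=2
  [5] #.# => #  t=0,i=3
  [4] #.. => .  t=0,i=13
  [3] .## => #  t=0,i=0
  [2] .#. => #  t=0,i=4
  [1] ..# => #  t=0,i=15
  [0] ... => #  t=0,i=14
  bits 01101111 = 111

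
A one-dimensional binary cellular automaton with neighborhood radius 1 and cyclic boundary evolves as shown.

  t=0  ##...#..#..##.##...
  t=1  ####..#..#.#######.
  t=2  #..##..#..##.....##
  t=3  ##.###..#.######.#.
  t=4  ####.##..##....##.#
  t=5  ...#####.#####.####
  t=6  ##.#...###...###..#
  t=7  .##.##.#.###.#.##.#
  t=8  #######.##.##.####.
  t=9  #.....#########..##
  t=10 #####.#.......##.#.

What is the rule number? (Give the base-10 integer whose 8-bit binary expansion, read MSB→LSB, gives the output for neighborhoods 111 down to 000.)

  nb ###: next=.  (t=1,i=1, bit7=0)
  nb ##.: next=#  (t=0,i=1, bit6=1)
  nb #.#: next=#  (t=0,i=13, bit5=1)
  nb #..: next=#  (t=0,i=2, bit4=1)
  nb .##: next=#  (t=0,i=0, bit3=1)
  nb .#.: next=.  (t=0,i=5, bit2=0)
  nb ..#: next=.  (t=0,i=4, bit1=0)
  nb ...: next=#  (t=0,i=3, bit0=1)
  bits 01111001 = 121

121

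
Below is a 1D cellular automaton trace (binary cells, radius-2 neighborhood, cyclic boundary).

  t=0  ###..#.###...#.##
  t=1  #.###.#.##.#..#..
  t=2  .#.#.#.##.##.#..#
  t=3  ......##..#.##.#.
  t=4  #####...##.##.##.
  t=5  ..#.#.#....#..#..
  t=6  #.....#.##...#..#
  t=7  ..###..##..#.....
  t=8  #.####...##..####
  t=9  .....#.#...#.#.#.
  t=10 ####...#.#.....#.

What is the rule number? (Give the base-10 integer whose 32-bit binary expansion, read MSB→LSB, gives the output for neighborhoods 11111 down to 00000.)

  ##### -> #   bit 31 = 1  t=0,i=0
  ####. -> .   bit 30 = 0  t=0,i=1
  ###.# -> .   bit 29 = 0  t=1,i=4
  ###.. -> #   bit 28 = 1  t=0,i=2
  ##.## -> .   bit 27 = 0  t=2,i=9
  ##.#. -> #   bit 26 = 1  t=1,i=5
  ##..# -> #   bit 25 = 1  t=0,i=3
  ##... -> .   bit 24 = 0  t=0,i=10
  #.### -> .   bit 23 = 0  t=0,i=7
  #.##. -> #   bit 22 = 1  t=1,i=8
  #.#.# -> .   bit 21 = 0  t=1,i=6
  #.#.. -> #   bit 20 = 1  t=1,i=11
  #..## -> .   bit 19 = 0  t=6,i=15
  #..#. -> #   bit 18 = 1  t=0,i=4
  #...# -> #   bit 17 = 1  t=0,i=11
  #.... -> #   bit 16 = 1  t=3,i=0
  .#### -> .   bit 15 = 0  t=0,i=16
  .###. -> #   bit 14 = 1  t=0,i=8
  .##.# -> .   bit 13 = 0  t=1,i=9
  .##.. -> .   bit 12 = 0  t=3,i=7
  .#.## -> #   bit 11 = 1  t=0,i=6
  .#.#. -> .   bit 10 = 0  t=2,i=0
  .#..# -> .   bit 9 = 0  t=1,i=12
  .#... -> .   bit 8 = 0  t=3,i=16
  ..### -> #   bit 7 = 1  t=7,i=2
  ..##. -> .   bit 6 = 0  t=3,i=6
  ..#.# -> .   bit 5 = 0  t=0,i=5
  ..#.. -> .   bit 4 = 0  t=1,i=14
  ...## -> .   bit 3 = 0  t=3,i=5
  ...#. -> .   bit 2 = 0  t=0,i=12
  ....# -> #   bit 1 = 1  t=3,i=4
  ..... -> #   bit 0 = 1  t=3,i=1
  bits 10010110010101110100100010000011 = 2522302595

2522302595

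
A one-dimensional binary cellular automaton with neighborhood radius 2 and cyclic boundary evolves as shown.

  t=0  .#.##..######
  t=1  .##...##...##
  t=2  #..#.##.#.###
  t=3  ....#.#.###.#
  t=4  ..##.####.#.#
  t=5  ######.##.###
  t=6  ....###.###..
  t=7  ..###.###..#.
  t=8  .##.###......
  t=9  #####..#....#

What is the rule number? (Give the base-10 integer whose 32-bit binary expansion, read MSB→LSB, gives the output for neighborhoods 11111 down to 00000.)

  nb #####: next=.  (t=0,i=9, bit31=0)
  nb ####.: next=#  (t=0,i=11, bit30=1)
  nb ###.#: next=#  (t=0,i=12, bit29=1)
  nb ###..: next=.  (t=2,i=0, bit28=0)
  nb ##.##: next=#  (t=1,i=0, bit27=1)
  nb ##.#.: next=.  (t=0,i=0, bit26=0)
  nb ##..#: next=.  (t=0,i=5, bit25=0)
  nb ##...: next=#  (t=1,i=3, bit24=1)
  nb #.###: next=#  (t=2,i=10, bit23=1)
  nb #.##.: next=.  (t=0,i=3, bit22=0)
  nb #.#.#: next=#  (t=0,i=1, bit21=1)
  nb #.#..: next=#  (t=3,i=12, bit20=1)
  nb #..##: next=#  (t=0,i=6, bit19=1)
  nb #..#.: next=.  (t=2,i=2, bit18=0)
  nb #...#: next=.  (t=1,i=4, bit17=0)
  nb #....: next=.  (t=3,i=1, bit16=0)
  nb .####: next=.  (t=0,i=8, bit15=0)
  nb .###.: next=.  (t=3,i=9, bit14=0)
  nb .##.#: next=#  (t=1,i=12, bit13=1)
  nb .##..: next=.  (t=0,i=4, bit12=0)
  nb .#.##: next=#  (t=0,i=2, bit11=1)
  nb .#.#.: next=#  (t=3,i=5, bit10=1)
  nb .#..#: next=#  (t=4,i=0, bit9=1)
  nb .#...: next=.  (t=3,i=0, bit8=0)
  nb ..###: next=#  (t=0,i=7, bit7=1)
  nb ..##.: next=#  (t=1,i=6, bit6=1)
  nb ..#.#: next=.  (t=2,i=3, bit5=0)
  nb ..#..: next=.  (t=7,i=11, bit4=0)
  nb ...##: next=#  (t=1,i=5, bit3=1)
  nb ...#.: next=#  (t=3,i=3, bit2=1)
  nb ....#: next=#  (t=3,i=2, bit1=1)
  nb .....: next=.  (t=6,i=0, bit0=0)
  bits 01101001101110000010111011001110 = 1773678286

1773678286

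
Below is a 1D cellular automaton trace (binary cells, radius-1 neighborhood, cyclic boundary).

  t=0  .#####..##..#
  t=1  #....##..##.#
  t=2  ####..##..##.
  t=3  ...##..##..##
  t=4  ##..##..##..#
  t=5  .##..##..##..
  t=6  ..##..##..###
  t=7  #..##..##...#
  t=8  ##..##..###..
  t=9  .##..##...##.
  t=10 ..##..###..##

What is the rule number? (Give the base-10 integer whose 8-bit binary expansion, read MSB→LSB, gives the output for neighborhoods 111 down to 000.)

  nb ###: next=.  (t=0,i=2, bit7=0)
  nb ##.: next=#  (t=0,i=5, bit6=1)
  nb #.#: next=#  (t=0,i=0, bit5=1)
  nb #..: next=#  (t=0,i=6, bit4=1)
  nb .##: next=.  (t=0,i=1, bit3=0)
  nb .#.: next=#  (t=0,i=12, bit2=1)
  nb ..#: next=.  (t=0,i=7, bit1=0)
  nb ...: next=#  (t=1,i=2, bit0=1)
  bits 01110101 = 117

117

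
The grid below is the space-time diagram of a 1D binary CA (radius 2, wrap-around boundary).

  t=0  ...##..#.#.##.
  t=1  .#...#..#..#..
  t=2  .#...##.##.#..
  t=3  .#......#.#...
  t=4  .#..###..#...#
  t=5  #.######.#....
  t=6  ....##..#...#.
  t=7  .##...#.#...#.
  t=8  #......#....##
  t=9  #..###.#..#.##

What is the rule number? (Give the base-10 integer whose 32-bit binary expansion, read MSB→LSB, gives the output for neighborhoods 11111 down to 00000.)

  [31] ##### => #  t=5,i=4
  [30] ####. => .  t=5,i=6
  [29] ###.# => .  t=5,i=7
  [28] ###.. => #  t=4,i=6
  [27] ##.## => .  t=2,i=7
  [26] ##.#. => #  t=2,i=10
  [25] ##..# => #  t=0,i=5
  [24] ##... => .  t=0,i=13
  [23] #.### => .  t=5,i=2
  [22] #.##. => #  t=0,i=11
  [21] #.#.# => .  t=0,i=9
  [20] #.#.. => .  t=2,i=11
  [19] #..## => #  t=4,i=3
  [18] #..#. => .  t=0,i=6
  [17] #...# => .  t=1,i=3
  [16] #.... => .  t=0,i=0
  [15] .#### => .  t=5,i=3
  [14] .###. => #  t=4,i=5
  [13] .##.# => .  t=2,i=6
  [12] .##.. => .  t=0,i=4
  [11] .#.## => .  t=0,i=10
  [10] .#.#. => #  t=0,i=8
  [9] .#..# => #  t=1,i=6
  [8] .#... => .  t=1,i=2
  [7] ..### => #  t=4,i=4
  [6] ..##. => .  t=0,i=3
  [5] ..#.# => .  t=0,i=7
  [4] ..#.. => #  t=1,i=1
  [3] ...## => .  t=0,i=2
  [2] ...#. => .  t=1,i=0
  [1] ....# => #  t=0,i=1
  [0] ..... => #  t=3,i=4
  bits 10010110010010000100011010010011 = 2521319059

2521319059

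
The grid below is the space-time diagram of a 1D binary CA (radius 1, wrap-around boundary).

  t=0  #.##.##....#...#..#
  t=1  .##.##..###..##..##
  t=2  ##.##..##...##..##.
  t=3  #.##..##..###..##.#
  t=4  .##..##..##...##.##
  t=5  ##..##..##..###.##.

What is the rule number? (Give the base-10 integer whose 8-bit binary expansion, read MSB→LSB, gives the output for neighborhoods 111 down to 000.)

43

  ### -> .   bit 7 = 0  t=1,i=9
  ##. -> .   bit 6 = 0  t=0,i=0
  #.# -> #   bit 5 = 1  t=0,i=1
  #.. -> .   bit 4 = 0  t=0,i=7
  .## -> #   bit 3 = 1  t=0,i=2
  .#. -> .   bit 2 = 0  t=0,i=11
  ..# -> #   bit 1 = 1  t=0,i=10
  ... -> #   bit 0 = 1  t=0,i=8
  bits 00101011 = 43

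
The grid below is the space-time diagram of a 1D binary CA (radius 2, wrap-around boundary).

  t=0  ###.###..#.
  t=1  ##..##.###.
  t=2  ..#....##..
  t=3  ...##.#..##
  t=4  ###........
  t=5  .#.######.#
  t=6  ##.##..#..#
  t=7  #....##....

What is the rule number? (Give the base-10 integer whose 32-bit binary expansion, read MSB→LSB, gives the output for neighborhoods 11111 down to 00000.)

1135068457

  #####|.  b31=0 t=5,i=5
  ####.|#  b30=1 t=5,i=7
  ###.#|.  b29=0 t=0,i=2
  ###..|.  b28=0 t=0,i=6
  ##.##|.  b27=0 t=0,i=3
  ##.#.|.  b26=0 t=3,i=5
  ##..#|#  b25=1 t=0,i=7
  ##...|#  b24=1 t=2,i=9
  #.###|#  b23=1 t=0,i=0
  #.##.|.  b22=0 t=1,i=0
  #.#.#|#  b21=1 t=5,i=1
  #.#..|.  b20=0 t=3,i=6
  #..##|.  b19=0 t=1,i=3
  #..#.|#  b18=1 t=0,i=8
  #...#|#  b17=1 t=3,i=1
  #....|#  b16=1 t=2,i=4
  .####|#  b15=1 t=5,i=4
  .###.|#  b14=1 t=0,i=1
  .##.#|.  b13=0 t=1,i=5
  .##..|.  b12=0 t=1,i=1
  .#.##|.  b11=0 t=0,i=10
  .#.#.|#  b10=1 t=5,i=0
  .#..#|.  b9=0 t=3,i=7
  .#...|#  b8=1 t=2,i=3
  ..###|.  b7=0 t=4,i=0
  ..##.|.  b6=0 t=1,i=4
  ..#.#|#  b5=1 t=0,i=9
  ..#..|.  b4=0 t=2,i=2
  ...##|#  b3=1 t=2,i=6
  ...#.|.  b2=0 t=2,i=1
  ....#|.  b1=0 t=2,i=0
  .....|#  b0=1 t=4,i=5
  bits 01000011101001111100010100101001 = 1135068457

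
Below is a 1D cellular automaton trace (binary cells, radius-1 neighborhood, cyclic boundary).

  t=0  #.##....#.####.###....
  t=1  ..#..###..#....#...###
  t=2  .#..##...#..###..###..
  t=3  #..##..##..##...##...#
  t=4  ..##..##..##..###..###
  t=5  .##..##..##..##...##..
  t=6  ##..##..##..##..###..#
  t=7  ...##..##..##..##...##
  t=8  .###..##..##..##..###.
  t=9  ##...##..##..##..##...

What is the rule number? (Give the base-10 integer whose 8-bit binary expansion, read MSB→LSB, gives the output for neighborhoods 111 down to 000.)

11

  [7] ### => .  t=0,i=11
  [6] ##. => .  t=0,i=3
  [5] #.# => .  t=0,i=1
  [4] #.. => .  t=0,i=4
  [3] .## => #  t=0,i=2
  [2] .#. => .  t=0,i=0
  [1] ..# => #  t=0,i=7
  [0] ... => #  t=0,i=5
  bits 00001011 = 11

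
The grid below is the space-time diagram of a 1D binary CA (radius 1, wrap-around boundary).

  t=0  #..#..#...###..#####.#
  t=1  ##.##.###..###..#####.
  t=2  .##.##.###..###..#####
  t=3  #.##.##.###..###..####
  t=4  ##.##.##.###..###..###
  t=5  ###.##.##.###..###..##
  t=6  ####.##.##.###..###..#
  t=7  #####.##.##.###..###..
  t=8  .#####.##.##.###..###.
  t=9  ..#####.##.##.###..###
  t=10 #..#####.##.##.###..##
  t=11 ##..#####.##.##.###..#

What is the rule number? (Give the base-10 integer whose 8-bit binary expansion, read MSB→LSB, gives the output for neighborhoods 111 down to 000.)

245

  [7] ### => #  t=0,i=11
  [6] ##. => #  t=0,i=0
  [5] #.# => #  t=0,i=20
  [4] #.. => #  t=0,i=1
  [3] .## => .  t=0,i=10
  [2] .#. => #  t=0,i=3
  [1] ..# => .  t=0,i=2
  [0] ... => #  t=0,i=8
  bits 11110101 = 245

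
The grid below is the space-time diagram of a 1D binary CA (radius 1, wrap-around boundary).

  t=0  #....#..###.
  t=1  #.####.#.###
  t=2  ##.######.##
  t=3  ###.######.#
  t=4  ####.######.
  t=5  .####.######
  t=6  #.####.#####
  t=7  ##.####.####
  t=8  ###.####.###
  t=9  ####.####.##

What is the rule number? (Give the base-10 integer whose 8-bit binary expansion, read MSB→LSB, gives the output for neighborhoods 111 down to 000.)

231

  [7] ### => #  t=0,i=9
  [6] ##. => #  t=0,i=10
  [5] #.# => #  t=0,i=11
  [4] #.. => .  t=0,i=1
  [3] .## => .  t=0,i=8
  [2] .#. => #  t=0,i=0
  [1] ..# => #  t=0,i=4
  [0] ... => #  t=0,i=2
  bits 11100111 = 231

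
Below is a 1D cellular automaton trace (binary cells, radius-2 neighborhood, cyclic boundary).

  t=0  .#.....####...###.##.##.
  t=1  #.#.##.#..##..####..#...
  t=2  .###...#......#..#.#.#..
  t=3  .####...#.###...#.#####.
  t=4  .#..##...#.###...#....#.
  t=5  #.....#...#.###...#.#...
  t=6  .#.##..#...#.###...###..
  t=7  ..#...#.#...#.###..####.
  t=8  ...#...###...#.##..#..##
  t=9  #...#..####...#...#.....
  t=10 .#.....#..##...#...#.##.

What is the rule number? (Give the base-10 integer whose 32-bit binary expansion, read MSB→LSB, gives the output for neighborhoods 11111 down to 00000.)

  nb #####: next=.  (t=3,i=20, bit31=0)
  nb ####.: next=.  (t=0,i=9, bit30=0)
  nb ###.#: next=#  (t=0,i=16, bit29=1)
  nb ###..: next=#  (t=0,i=10, bit28=1)
  nb ##.##: next=#  (t=0,i=17, bit27=1)
  nb ##.#.: next=.  (t=1,i=6, bit26=0)
  nb ##..#: next=.  (t=0,i=23, bit25=0)
  nb ##...: next=#  (t=0,i=11, bit24=1)
  nb #.###: next=.  (t=3,i=10, bit23=0)
  nb #.##.: next=.  (t=0,i=18, bit22=0)
  nb #.#.#: next=#  (t=1,i=2, bit21=1)
  nb #.#..: next=#  (t=1,i=7, bit20=1)
  nb #..##: next=.  (t=1,i=9, bit19=0)
  nb #..#.: next=#  (t=0,i=0, bit18=1)
  nb #...#: next=.  (t=0,i=12, bit17=0)
  nb #....: next=.  (t=0,i=3, bit16=0)
  nb .####: next=.  (t=0,i=8, bit15=0)
  nb .###.: next=#  (t=0,i=15, bit14=1)
  nb .##.#: next=.  (t=0,i=19, bit13=0)
  nb .##..: next=.  (t=0,i=22, bit12=0)
  nb .#.##: next=#  (t=1,i=3, bit11=1)
  nb .#.#.: next=#  (t=1,i=1, bit10=1)
  nb .#..#: next=.  (t=1,i=8, bit9=0)
  nb .#...: next=#  (t=0,i=2, bit8=1)
  nb ..###: next=#  (t=0,i=7, bit7=1)
  nb ..##.: next=.  (t=1,i=10, bit6=0)
  nb ..#.#: next=.  (t=1,i=0, bit5=0)
  nb ..#..: next=.  (t=0,i=1, bit4=0)
  nb ...##: next=.  (t=0,i=6, bit3=0)
  nb ...#.: next=.  (t=1,i=23, bit2=0)
  nb ....#: next=#  (t=0,i=5, bit1=1)
  nb .....: next=#  (t=0,i=4, bit0=1)
  bits 00111001001101000100110110000011 = 959729027

959729027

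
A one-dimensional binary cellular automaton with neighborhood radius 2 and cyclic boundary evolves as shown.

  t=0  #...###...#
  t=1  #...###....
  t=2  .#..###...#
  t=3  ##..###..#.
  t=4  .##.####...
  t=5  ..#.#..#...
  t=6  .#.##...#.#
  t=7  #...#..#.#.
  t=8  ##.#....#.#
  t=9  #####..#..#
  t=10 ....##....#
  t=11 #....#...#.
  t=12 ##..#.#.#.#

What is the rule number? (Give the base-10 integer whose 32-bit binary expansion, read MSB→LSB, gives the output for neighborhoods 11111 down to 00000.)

915436933

  nb #####: next=.  (t=9,i=1, bit31=0)
  nb ####.: next=.  (t=4,i=6, bit30=0)
  nb ###.#: next=#  (t=8,i=1, bit29=1)
  nb ###..: next=#  (t=0,i=6, bit28=1)
  nb ##.##: next=.  (t=4,i=3, bit27=0)
  nb ##.#.: next=#  (t=8,i=2, bit26=1)
  nb ##..#: next=#  (t=3,i=2, bit25=1)
  nb ##...: next=.  (t=0,i=1, bit24=0)
  nb #.###: next=#  (t=4,i=4, bit23=1)
  nb #.##.: next=.  (t=3,i=0, bit22=0)
  nb #.#.#: next=.  (t=6,i=1, bit21=0)
  nb #.#..: next=#  (t=2,i=1, bit20=1)
  nb #..##: next=.  (t=2,i=3, bit19=0)
  nb #..#.: next=.  (t=3,i=8, bit18=0)
  nb #...#: next=.  (t=0,i=2, bit17=0)
  nb #....: next=.  (t=1,i=8, bit16=0)
  nb .####: next=.  (t=4,i=5, bit15=0)
  nb .###.: next=#  (t=0,i=5, bit14=1)
  nb .##.#: next=#  (t=4,i=2, bit13=1)
  nb .##..: next=#  (t=0,i=0, bit12=1)
  nb .#.##: next=.  (t=3,i=10, bit11=0)
  nb .#.#.: next=#  (t=2,i=0, bit10=1)
  nb .#..#: next=.  (t=2,i=2, bit9=0)
  nb .#...: next=#  (t=1,i=1, bit8=1)
  nb ..###: next=#  (t=0,i=4, bit7=1)
  nb ..##.: next=.  (t=0,i=10, bit6=0)
  nb ..#.#: next=.  (t=2,i=10, bit5=0)
  nb ..#..: next=.  (t=1,i=0, bit4=0)
  nb ...##: next=.  (t=0,i=3, bit3=0)
  nb ...#.: next=#  (t=1,i=10, bit2=1)
  nb ....#: next=.  (t=1,i=9, bit1=0)
  nb .....: next=#  (t=5,i=10, bit0=1)
  bits 00110110100100000111010110000101 = 915436933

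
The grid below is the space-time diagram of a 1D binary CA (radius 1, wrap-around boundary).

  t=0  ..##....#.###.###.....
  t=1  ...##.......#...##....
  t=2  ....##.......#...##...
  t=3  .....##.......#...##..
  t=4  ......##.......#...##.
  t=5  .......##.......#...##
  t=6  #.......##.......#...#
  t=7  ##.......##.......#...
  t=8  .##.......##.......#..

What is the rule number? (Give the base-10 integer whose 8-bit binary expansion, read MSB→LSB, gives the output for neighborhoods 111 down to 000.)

  nb ###: next=.  (t=0,i=11, bit7=0)
  nb ##.: next=#  (t=0,i=3, bit6=1)
  nb #.#: next=.  (t=0,i=9, bit5=0)
  nb #..: next=#  (t=0,i=4, bit4=1)
  nb .##: next=.  (t=0,i=2, bit3=0)
  nb .#.: next=.  (t=0,i=8, bit2=0)
  nb ..#: next=.  (t=0,i=1, bit1=0)
  nb ...: next=.  (t=0,i=0, bit0=0)
  bits 01010000 = 80

80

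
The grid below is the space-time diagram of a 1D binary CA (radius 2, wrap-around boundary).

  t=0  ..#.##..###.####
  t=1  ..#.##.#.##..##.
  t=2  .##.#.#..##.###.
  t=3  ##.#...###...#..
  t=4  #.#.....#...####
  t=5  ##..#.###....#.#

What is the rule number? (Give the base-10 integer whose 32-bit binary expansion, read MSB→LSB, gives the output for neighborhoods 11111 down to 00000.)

  ##### -> .   bit 31 = 0  t=4,i=14
  ####. -> #   bit 30 = 1  t=0,i=14
  ###.# -> #   bit 29 = 1  t=0,i=10
  ###.. -> .   bit 28 = 0  t=0,i=15
  ##.## -> .   bit 27 = 0  t=0,i=11
  ##.#. -> #   bit 26 = 1  t=1,i=6
  ##..# -> .   bit 25 = 0  t=0,i=0
  ##... -> .   bit 24 = 0  t=1,i=15
  #.### -> .   bit 23 = 0  t=0,i=12
  #.##. -> #   bit 22 = 1  t=0,i=4
  #.#.# -> .   bit 21 = 0  t=1,i=7
  #.#.. -> .   bit 20 = 0  t=2,i=6
  #..## -> #   bit 19 = 1  t=0,i=7
  #..#. -> .   bit 18 = 0  t=0,i=1
  #...# -> .   bit 17 = 0  t=1,i=0
  #.... -> #   bit 16 = 1  t=4,i=4
  .#### -> #   bit 15 = 1  t=0,i=13
  .###. -> #   bit 14 = 1  t=0,i=9
  .##.# -> .   bit 13 = 0  t=1,i=5
  .##.. -> #   bit 12 = 1  t=0,i=5
  .#.## -> .   bit 11 = 0  t=0,i=3
  .#.#. -> .   bit 10 = 0  t=2,i=5
  .#..# -> #   bit 9 = 1  t=2,i=7
  .#... -> .   bit 8 = 0  t=3,i=4
  ..### -> .   bit 7 = 0  t=0,i=8
  ..##. -> #   bit 6 = 1  t=1,i=13
  ..#.# -> #   bit 5 = 1  t=0,i=2
  ..#.. -> #   bit 4 = 1  t=3,i=13
  ...## -> .   bit 3 = 0  t=3,i=6
  ...#. -> #   bit 2 = 1  t=1,i=1
  ....# -> #   bit 1 = 1  t=4,i=6
  ..... -> .   bit 0 = 0  t=4,i=5
  bits 01100100010010011101001001110110 = 1682559606

1682559606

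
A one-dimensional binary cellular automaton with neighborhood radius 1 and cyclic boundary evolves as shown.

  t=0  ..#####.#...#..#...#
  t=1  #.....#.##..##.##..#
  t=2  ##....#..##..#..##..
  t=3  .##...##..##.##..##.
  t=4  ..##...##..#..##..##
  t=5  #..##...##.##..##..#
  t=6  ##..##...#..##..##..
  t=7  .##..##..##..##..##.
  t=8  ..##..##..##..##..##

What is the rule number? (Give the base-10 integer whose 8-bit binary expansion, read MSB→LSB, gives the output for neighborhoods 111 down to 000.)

  [7] ### => .  t=0,i=3
  [6] ##. => #  t=0,i=6
  [5] #.# => .  t=0,i=7
  [4] #.. => #  t=0,i=0
  [3] .## => .  t=0,i=2
  [2] .#. => #  t=0,i=8
  [1] ..# => .  t=0,i=1
  [0] ... => .  t=0,i=10
  bits 01010100 = 84

84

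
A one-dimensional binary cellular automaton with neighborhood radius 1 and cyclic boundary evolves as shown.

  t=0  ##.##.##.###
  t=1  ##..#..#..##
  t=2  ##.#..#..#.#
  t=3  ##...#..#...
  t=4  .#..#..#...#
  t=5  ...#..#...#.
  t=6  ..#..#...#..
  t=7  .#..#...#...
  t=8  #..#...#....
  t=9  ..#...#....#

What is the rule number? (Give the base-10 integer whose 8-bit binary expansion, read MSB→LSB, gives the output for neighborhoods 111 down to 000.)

194

  ###|#  b7=1 t=0,i=0
  ##.|#  b6=1 t=0,i=1
  #.#|.  b5=0 t=0,i=2
  #..|.  b4=0 t=1,i=2
  .##|.  b3=0 t=0,i=3
  .#.|.  b2=0 t=1,i=4
  ..#|#  b1=1 t=1,i=3
  ...|.  b0=0 t=3,i=3
  bits 11000010 = 194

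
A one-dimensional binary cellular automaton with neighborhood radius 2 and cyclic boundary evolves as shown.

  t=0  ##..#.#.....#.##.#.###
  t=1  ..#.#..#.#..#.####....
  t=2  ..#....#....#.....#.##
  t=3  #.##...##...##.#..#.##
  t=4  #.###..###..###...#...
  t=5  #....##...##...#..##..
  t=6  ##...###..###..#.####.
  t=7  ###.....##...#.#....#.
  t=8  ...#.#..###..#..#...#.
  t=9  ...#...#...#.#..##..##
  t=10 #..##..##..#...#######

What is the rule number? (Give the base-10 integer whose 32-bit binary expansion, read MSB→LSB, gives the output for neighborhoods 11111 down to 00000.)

661139825

  [31] ##### => .  t=0,i=21
  [30] ####. => .  t=0,i=0
  [29] ###.# => #  t=3,i=0
  [28] ###.. => .  t=0,i=1
  [27] ##.## => .  t=3,i=1
  [26] ##.#. => #  t=0,i=16
  [25] ##..# => #  t=0,i=2
  [24] ##... => #  t=1,i=18
  [23] #.### => .  t=0,i=19
  [22] #.##. => #  t=0,i=14
  [21] #.#.# => #  t=0,i=17
  [20] #.#.. => .  t=0,i=6
  [19] #..## => #  t=4,i=6
  [18] #..#. => .  t=0,i=3
  [17] #...# => .  t=3,i=5
  [16] #.... => .  t=0,i=8
  [15] .#### => .  t=0,i=20
  [14] .###. => .  t=3,i=21
  [13] .##.# => #  t=0,i=15
  [12] .##.. => #  t=2,i=21
  [11] .#.## => .  t=0,i=13
  [10] .#.#. => .  t=0,i=5
  [9] .#..# => .  t=1,i=5
  [8] .#... => #  t=0,i=7
  [7] ..### => .  t=4,i=7
  [6] ..##. => #  t=3,i=7
  [5] ..#.# => #  t=0,i=4
  [4] ..#.. => #  t=2,i=2
  [3] ...## => .  t=3,i=6
  [2] ...#. => .  t=0,i=11
  [1] ....# => .  t=0,i=10
  [0] ..... => #  t=0,i=9
  bits 00100111011010000011000101110001 = 661139825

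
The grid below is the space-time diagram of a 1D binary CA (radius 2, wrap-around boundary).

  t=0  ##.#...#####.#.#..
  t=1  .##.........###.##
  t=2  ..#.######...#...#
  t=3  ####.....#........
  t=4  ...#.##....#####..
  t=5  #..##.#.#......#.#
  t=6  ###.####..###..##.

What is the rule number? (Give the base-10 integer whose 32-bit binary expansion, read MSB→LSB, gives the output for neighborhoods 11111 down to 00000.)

  #####|.  b31=0 t=0,i=9
  ####.|.  b30=0 t=0,i=10
  ###.#|.  b29=0 t=0,i=11
  ###..|#  b28=1 t=2,i=9
  ##.##|.  b27=0 t=1,i=0
  ##.#.|#  b26=1 t=0,i=2
  ##..#|#  b25=1 t=5,i=1
  ##...|.  b24=0 t=1,i=3
  #.###|.  b23=0 t=2,i=4
  #.##.|.  b22=0 t=1,i=1
  #.#.#|#  b21=1 t=0,i=13
  #.#..|.  b20=0 t=0,i=3
  #..##|#  b19=1 t=0,i=17
  #..#.|#  b18=1 t=2,i=1
  #...#|.  b17=0 t=0,i=5
  #....|#  b16=1 t=1,i=4
  .####|.  b15=0 t=0,i=8
  .###.|#  b14=1 t=1,i=13
  .##.#|#  b13=1 t=0,i=1
  .##..|#  b12=1 t=1,i=2
  .#.##|#  b11=1 t=2,i=3
  .#.#.|#  b10=1 t=0,i=14
  .#..#|#  b9=1 t=0,i=16
  .#...|.  b8=0 t=0,i=4
  ..###|.  b7=0 t=0,i=7
  ..##.|.  b6=0 t=0,i=0
  ..#.#|#  b5=1 t=2,i=2
  ..#..|.  b4=0 t=2,i=13
  ...##|.  b3=0 t=0,i=6
  ...#.|.  b2=0 t=2,i=12
  ....#|.  b1=0 t=1,i=10
  .....|#  b0=1 t=1,i=5
  bits 00010110001011010111111000100001 = 372080161

372080161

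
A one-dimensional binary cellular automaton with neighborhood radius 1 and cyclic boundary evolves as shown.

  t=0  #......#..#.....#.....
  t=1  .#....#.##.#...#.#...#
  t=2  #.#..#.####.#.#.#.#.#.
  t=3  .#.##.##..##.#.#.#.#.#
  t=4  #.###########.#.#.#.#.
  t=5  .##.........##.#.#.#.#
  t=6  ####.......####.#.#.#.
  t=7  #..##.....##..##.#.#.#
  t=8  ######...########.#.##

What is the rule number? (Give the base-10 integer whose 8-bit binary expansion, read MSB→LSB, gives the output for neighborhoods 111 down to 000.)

122

  ### -> .   bit 7 = 0  t=2,i=8
  ##. -> #   bit 6 = 1  t=1,i=9
  #.# -> #   bit 5 = 1  t=1,i=0
  #.. -> #   bit 4 = 1  t=0,i=1
  .## -> #   bit 3 = 1  t=1,i=8
  .#. -> .   bit 2 = 0  t=0,i=0
  ..# -> #   bit 1 = 1  t=0,i=6
  ... -> .   bit 0 = 0  t=0,i=2
  bits 01111010 = 122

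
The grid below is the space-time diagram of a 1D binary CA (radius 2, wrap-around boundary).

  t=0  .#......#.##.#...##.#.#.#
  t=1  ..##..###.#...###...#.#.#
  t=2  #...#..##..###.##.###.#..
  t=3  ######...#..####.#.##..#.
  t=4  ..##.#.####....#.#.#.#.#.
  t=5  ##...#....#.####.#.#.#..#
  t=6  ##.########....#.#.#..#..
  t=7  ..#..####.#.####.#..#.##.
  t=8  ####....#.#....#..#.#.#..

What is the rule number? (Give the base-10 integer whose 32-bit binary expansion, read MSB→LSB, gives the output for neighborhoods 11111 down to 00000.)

3127067454

  nb #####: next=#  (t=3,i=2, bit31=1)
  nb ####.: next=.  (t=3,i=4, bit30=0)
  nb ###.#: next=#  (t=1,i=8, bit29=1)
  nb ###..: next=#  (t=1,i=16, bit28=1)
  nb ##.##: next=#  (t=2,i=14, bit27=1)
  nb ##.#.: next=.  (t=0,i=12, bit26=0)
  nb ##..#: next=#  (t=1,i=4, bit25=1)
  nb ##...: next=.  (t=1,i=17, bit24=0)
  nb #.###: next=.  (t=2,i=18, bit23=0)
  nb #.##.: next=#  (t=0,i=10, bit22=1)
  nb #.#.#: next=#  (t=0,i=20, bit21=1)
  nb #.#..: next=.  (t=0,i=1, bit20=0)
  nb #..##: next=.  (t=1,i=1, bit19=0)
  nb #..#.: next=.  (t=2,i=24, bit18=0)
  nb #...#: next=#  (t=0,i=15, bit17=1)
  nb #....: next=#  (t=0,i=3, bit16=1)
  nb .####: next=.  (t=3,i=1, bit15=0)
  nb .###.: next=#  (t=1,i=7, bit14=1)
  nb .##.#: next=.  (t=0,i=11, bit13=0)
  nb .##..: next=.  (t=1,i=3, bit12=0)
  nb .#.##: next=.  (t=0,i=9, bit11=0)
  nb .#.#.: next=.  (t=0,i=0, bit10=0)
  nb .#..#: next=#  (t=1,i=0, bit9=1)
  nb .#...: next=#  (t=0,i=2, bit8=1)
  nb ..###: next=.  (t=1,i=6, bit7=0)
  nb ..##.: next=.  (t=0,i=17, bit6=0)
  nb ..#.#: next=#  (t=0,i=8, bit5=1)
  nb ..#..: next=#  (t=2,i=0, bit4=1)
  nb ...##: next=#  (t=0,i=16, bit3=1)
  nb ...#.: next=#  (t=0,i=7, bit2=1)
  nb ....#: next=#  (t=0,i=6, bit1=1)
  nb .....: next=.  (t=0,i=4, bit0=0)
  bits 10111010011000110100001100111110 = 3127067454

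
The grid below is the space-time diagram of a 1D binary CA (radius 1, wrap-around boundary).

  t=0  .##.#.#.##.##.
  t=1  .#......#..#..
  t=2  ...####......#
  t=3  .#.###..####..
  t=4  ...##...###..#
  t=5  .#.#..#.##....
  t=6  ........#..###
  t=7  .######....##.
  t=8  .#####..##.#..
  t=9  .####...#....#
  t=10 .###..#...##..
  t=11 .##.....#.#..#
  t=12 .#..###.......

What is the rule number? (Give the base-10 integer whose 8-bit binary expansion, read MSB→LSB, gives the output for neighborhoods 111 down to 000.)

  [7] ### => #  t=2,i=4
  [6] ##. => .  t=0,i=2
  [5] #.# => .  t=0,i=3
  [4] #.. => .  t=0,i=13
  [3] .## => #  t=0,i=1
  [2] .#. => .  t=0,i=4
  [1] ..# => .  t=0,i=0
  [0] ... => #  t=1,i=3
  bits 10001001 = 137

137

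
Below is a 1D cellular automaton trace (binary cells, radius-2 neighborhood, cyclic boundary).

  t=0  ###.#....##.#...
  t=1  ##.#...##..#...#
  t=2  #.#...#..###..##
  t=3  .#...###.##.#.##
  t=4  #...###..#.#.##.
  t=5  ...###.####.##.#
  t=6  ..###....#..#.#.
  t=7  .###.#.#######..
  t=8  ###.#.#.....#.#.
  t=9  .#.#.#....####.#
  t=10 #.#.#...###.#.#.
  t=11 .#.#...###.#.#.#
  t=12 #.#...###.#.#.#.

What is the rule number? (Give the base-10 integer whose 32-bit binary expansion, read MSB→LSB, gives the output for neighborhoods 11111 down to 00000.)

1195658942

  [31] ##### => .  t=7,i=9
  [30] ####. => #  t=5,i=9
  [29] ###.# => .  t=0,i=2
  [28] ###.. => .  t=2,i=11
  [27] ##.## => .  t=3,i=8
  [26] ##.#. => #  t=0,i=3
  [25] ##..# => #  t=1,i=9
  [24] ##... => #  t=6,i=5
  [23] #.### => .  t=5,i=7
  [22] #.##. => #  t=3,i=9
  [21] #.#.# => .  t=3,i=12
  [20] #.#.. => .  t=0,i=4
  [19] #..## => .  t=2,i=8
  [18] #..#. => #  t=1,i=10
  [17] #...# => .  t=0,i=14
  [16] #.... => .  t=0,i=6
  [15] .#### => .  t=5,i=8
  [14] .###. => #  t=0,i=1
  [13] .##.# => .  t=0,i=10
  [12] .##.. => .  t=1,i=8
  [11] .#.## => #  t=3,i=13
  [10] .#.#. => #  t=4,i=10
  [9] .#..# => #  t=2,i=7
  [8] .#... => .  t=0,i=5
  [7] ..### => #  t=0,i=0
  [6] ..##. => .  t=0,i=9
  [5] ..#.# => #  t=4,i=9
  [4] ..#.. => #  t=1,i=11
  [3] ...## => #  t=0,i=8
  [2] ...#. => #  t=2,i=5
  [1] ....# => #  t=0,i=7
  [0] ..... => .  t=8,i=9
  bits 01000111010001000100111010111110 = 1195658942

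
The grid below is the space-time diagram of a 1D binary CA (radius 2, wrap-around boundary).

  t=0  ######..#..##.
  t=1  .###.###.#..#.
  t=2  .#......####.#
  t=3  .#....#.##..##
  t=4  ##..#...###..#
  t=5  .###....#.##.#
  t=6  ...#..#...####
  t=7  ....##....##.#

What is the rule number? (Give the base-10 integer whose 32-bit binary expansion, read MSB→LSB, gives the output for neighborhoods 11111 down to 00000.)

2524230274

  nb #####: next=#  (t=0,i=2, bit31=1)
  nb ####.: next=.  (t=0,i=4, bit30=0)
  nb ###.#: next=.  (t=1,i=3, bit29=0)
  nb ###..: next=#  (t=0,i=5, bit28=1)
  nb ##.##: next=.  (t=0,i=13, bit27=0)
  nb ##.#.: next=#  (t=1,i=8, bit26=1)
  nb ##..#: next=#  (t=0,i=6, bit25=1)
  nb ##...: next=.  (t=5,i=4, bit24=0)
  nb #.###: next=.  (t=0,i=0, bit23=0)
  nb #.##.: next=#  (t=3,i=8, bit22=1)
  nb #.#.#: next=#  (t=2,i=13, bit21=1)
  nb #.#..: next=#  (t=1,i=9, bit20=1)
  nb #..##: next=.  (t=0,i=10, bit19=0)
  nb #..#.: next=#  (t=0,i=7, bit18=1)
  nb #...#: next=.  (t=4,i=6, bit17=0)
  nb #....: next=.  (t=2,i=3, bit16=0)
  nb .####: next=#  (t=0,i=1, bit15=1)
  nb .###.: next=.  (t=1,i=2, bit14=0)
  nb .##.#: next=#  (t=0,i=12, bit13=1)
  nb .##..: next=#  (t=3,i=9, bit12=1)
  nb .#.##: next=.  (t=3,i=7, bit11=0)
  nb .#.#.: next=.  (t=2,i=0, bit10=0)
  nb .#..#: next=#  (t=0,i=9, bit9=1)
  nb .#...: next=.  (t=2,i=2, bit8=0)
  nb ..###: next=#  (t=1,i=1, bit7=1)
  nb ..##.: next=.  (t=0,i=11, bit6=0)
  nb ..#.#: next=.  (t=3,i=6, bit5=0)
  nb ..#..: next=.  (t=0,i=8, bit4=0)
  nb ...##: next=.  (t=2,i=7, bit3=0)
  nb ...#.: next=.  (t=3,i=5, bit2=0)
  nb ....#: next=#  (t=2,i=6, bit1=1)
  nb .....: next=.  (t=2,i=4, bit0=0)
  bits 10010110011101001011001010000010 = 2524230274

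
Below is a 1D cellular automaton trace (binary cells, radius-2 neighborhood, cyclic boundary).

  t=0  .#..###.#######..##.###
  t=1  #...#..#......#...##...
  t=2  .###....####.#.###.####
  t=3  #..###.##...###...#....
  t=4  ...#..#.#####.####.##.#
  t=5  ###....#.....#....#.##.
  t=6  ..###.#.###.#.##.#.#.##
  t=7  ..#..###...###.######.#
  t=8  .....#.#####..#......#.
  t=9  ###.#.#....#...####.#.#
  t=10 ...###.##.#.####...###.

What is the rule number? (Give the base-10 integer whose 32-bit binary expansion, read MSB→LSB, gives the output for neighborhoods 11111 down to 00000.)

488848781

  ##### -> .   bit 31 = 0  t=0,i=10
  ####. -> .   bit 30 = 0  t=0,i=13
  ###.# -> .   bit 29 = 0  t=0,i=6
  ###.. -> #   bit 28 = 1  t=0,i=14
  ##.## -> #   bit 27 = 1  t=0,i=7
  ##.#. -> #   bit 26 = 1  t=0,i=0
  ##..# -> .   bit 25 = 0  t=0,i=15
  ##... -> #   bit 24 = 1  t=1,i=20
  #.### -> .   bit 23 = 0  t=0,i=8
  #.##. -> .   bit 22 = 0  t=3,i=7
  #.#.# -> #   bit 21 = 1  t=2,i=13
  #.#.. -> .   bit 20 = 0  t=0,i=1
  #..## -> .   bit 19 = 0  t=0,i=3
  #..#. -> .   bit 18 = 0  t=1,i=6
  #...# -> #   bit 17 = 1  t=1,i=2
  #.... -> #   bit 16 = 1  t=1,i=9
  .#### -> .   bit 15 = 0  t=0,i=9
  .###. -> .   bit 14 = 0  t=0,i=5
  .##.# -> #   bit 13 = 1  t=0,i=18
  .##.. -> #   bit 12 = 1  t=1,i=19
  .#.## -> #   bit 11 = 1  t=2,i=14
  .#.#. -> #   bit 10 = 1  t=6,i=18
  .#..# -> .   bit 9 = 0  t=0,i=2
  .#... -> #   bit 8 = 1  t=1,i=1
  ..### -> #   bit 7 = 1  t=0,i=4
  ..##. -> .   bit 6 = 0  t=0,i=17
  ..#.# -> .   bit 5 = 0  t=4,i=6
  ..#.. -> .   bit 4 = 0  t=1,i=0
  ...## -> #   bit 3 = 1  t=1,i=17
  ...#. -> #   bit 2 = 1  t=1,i=3
  ....# -> .   bit 1 = 0  t=1,i=12
  ..... -> #   bit 0 = 1  t=1,i=10
  bits 00011101001000110011110110001101 = 488848781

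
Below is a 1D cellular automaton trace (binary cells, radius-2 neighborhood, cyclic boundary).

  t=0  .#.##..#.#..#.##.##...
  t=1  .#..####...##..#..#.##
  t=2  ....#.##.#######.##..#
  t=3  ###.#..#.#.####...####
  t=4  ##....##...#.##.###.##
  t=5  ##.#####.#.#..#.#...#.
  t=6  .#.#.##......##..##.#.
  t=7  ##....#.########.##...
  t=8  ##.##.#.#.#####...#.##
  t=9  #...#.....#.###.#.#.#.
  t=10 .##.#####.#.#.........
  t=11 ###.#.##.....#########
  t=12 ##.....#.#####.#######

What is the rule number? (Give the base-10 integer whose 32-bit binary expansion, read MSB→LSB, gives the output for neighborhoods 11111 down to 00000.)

3532075515

  #####|#  b31=1 t=2,i=11
  ####.|#  b30=1 t=1,i=6
  ###.#|.  b29=0 t=2,i=15
  ###..|#  b28=1 t=1,i=7
  ##.##|.  b27=0 t=0,i=16
  ##.#.|.  b26=0 t=1,i=0
  ##..#|#  b25=1 t=0,i=5
  ##...|.  b24=0 t=0,i=19
  #.###|#  b23=1 t=2,i=9
  #.##.|.  b22=0 t=0,i=3
  #.#.#|.  b21=0 t=3,i=9
  #.#..|.  b20=0 t=0,i=9
  #..##|.  b19=0 t=1,i=3
  #..#.|#  b18=1 t=0,i=6
  #...#|#  b17=1 t=1,i=9
  #....|#  b16=1 t=0,i=20
  .####|.  b15=0 t=1,i=5
  .###.|.  b14=0 t=4,i=17
  .##.#|#  b13=1 t=0,i=15
  .##..|#  b12=1 t=0,i=4
  .#.##|.  b11=0 t=0,i=2
  .#.#.|.  b10=0 t=0,i=8
  .#..#|.  b9=0 t=0,i=10
  .#...|#  b8=1 t=2,i=0
  ..###|#  b7=1 t=1,i=4
  ..##.|#  b6=1 t=1,i=11
  ..#.#|#  b5=1 t=0,i=1
  ..#..|#  b4=1 t=1,i=15
  ...##|#  b3=1 t=1,i=10
  ...#.|.  b2=0 t=0,i=0
  ....#|#  b1=1 t=0,i=21
  .....|#  b0=1 t=6,i=9
  bits 11010010100001110011000111111011 = 3532075515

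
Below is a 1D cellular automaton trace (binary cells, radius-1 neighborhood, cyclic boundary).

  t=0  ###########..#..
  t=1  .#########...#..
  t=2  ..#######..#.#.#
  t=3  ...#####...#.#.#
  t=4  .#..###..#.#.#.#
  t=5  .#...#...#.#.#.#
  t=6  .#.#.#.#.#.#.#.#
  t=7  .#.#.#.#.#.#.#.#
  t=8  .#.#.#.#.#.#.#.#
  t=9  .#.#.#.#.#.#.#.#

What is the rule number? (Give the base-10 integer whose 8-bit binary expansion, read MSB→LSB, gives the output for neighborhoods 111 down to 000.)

  [7] ### => #  t=0,i=1
  [6] ##. => .  t=0,i=10
  [5] #.# => .  t=2,i=12
  [4] #.. => .  t=0,i=11
  [3] .## => .  t=0,i=0
  [2] .#. => #  t=0,i=13
  [1] ..# => .  t=0,i=12
  [0] ... => #  t=1,i=11
  bits 10000101 = 133

133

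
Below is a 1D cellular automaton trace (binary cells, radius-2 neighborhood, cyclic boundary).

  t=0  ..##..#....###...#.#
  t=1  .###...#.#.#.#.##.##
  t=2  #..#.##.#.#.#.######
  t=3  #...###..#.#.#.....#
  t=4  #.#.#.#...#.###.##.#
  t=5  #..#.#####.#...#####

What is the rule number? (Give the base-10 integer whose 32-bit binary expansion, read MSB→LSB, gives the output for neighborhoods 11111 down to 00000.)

  [31] ##### => .  t=2,i=16
  [30] ####. => #  t=2,i=19
  [29] ###.# => .  t=4,i=14
  [28] ###.. => #  t=0,i=13
  [27] ##.## => #  t=1,i=0
  [26] ##.#. => .  t=2,i=7
  [25] ##..# => .  t=0,i=4
  [24] ##... => .  t=0,i=14
  [23] #.### => .  t=1,i=1
  [22] #.##. => #  t=1,i=15
  [21] #.#.# => .  t=1,i=9
  [20] #.#.. => #  t=0,i=19
  [19] #..## => #  t=0,i=1
  [18] #..#. => .  t=0,i=5
  [17] #...# => #  t=0,i=15
  [16] #.... => .  t=0,i=8
  [15] .#### => .  t=2,i=15
  [14] .###. => .  t=0,i=12
  [13] .##.# => #  t=1,i=16
  [12] .##.. => #  t=0,i=3
  [11] .#.## => #  t=1,i=14
  [10] .#.#. => #  t=0,i=18
  [9] .#..# => .  t=0,i=0
  [8] .#... => #  t=0,i=7
  [7] ..### => #  t=0,i=11
  [6] ..##. => #  t=0,i=2
  [5] ..#.# => .  t=0,i=17
  [4] ..#.. => .  t=0,i=6
  [3] ...## => .  t=0,i=10
  [2] ...#. => #  t=0,i=16
  [1] ....# => #  t=0,i=9
  [0] ..... => #  t=3,i=16
  bits 01011000010110100011110111000111 = 1482309063

1482309063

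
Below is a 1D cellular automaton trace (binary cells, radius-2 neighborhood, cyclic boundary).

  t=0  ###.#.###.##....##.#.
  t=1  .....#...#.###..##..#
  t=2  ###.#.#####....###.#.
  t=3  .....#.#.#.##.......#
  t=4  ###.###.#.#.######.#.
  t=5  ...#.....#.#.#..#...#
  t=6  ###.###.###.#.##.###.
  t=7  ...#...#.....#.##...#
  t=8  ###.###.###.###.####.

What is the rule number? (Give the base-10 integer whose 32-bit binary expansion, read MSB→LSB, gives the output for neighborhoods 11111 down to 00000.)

  #####|.  b31=0 t=2,i=8
  ####.|#  b30=1 t=2,i=9
  ###.#|.  b29=0 t=0,i=2
  ###..|.  b28=0 t=1,i=13
  ##.##|#  b27=1 t=0,i=9
  ##.#.|.  b26=0 t=0,i=3
  ##..#|.  b25=0 t=1,i=14
  ##...|#  b24=1 t=0,i=12
  #.###|.  b23=0 t=0,i=0
  #.##.|.  b22=0 t=0,i=10
  #.#.#|.  b21=0 t=0,i=4
  #.#..|.  b20=0 t=5,i=13
  #..##|#  b19=1 t=1,i=15
  #..#.|#  b18=1 t=1,i=19
  #...#|#  b17=1 t=1,i=7
  #....|#  b16=1 t=0,i=13
  .####|#  b15=1 t=2,i=7
  .###.|.  b14=0 t=0,i=1
  .##.#|#  b13=1 t=0,i=17
  .##..|#  b12=1 t=0,i=11
  .#.##|#  b11=1 t=0,i=5
  .#.#.|#  b10=1 t=3,i=6
  .#..#|#  b9=1 t=5,i=14
  .#...|#  b8=1 t=1,i=0
  ..###|.  b7=0 t=2,i=15
  ..##.|#  b6=1 t=0,i=16
  ..#.#|#  b5=1 t=1,i=9
  ..#..|.  b4=0 t=1,i=5
  ...##|.  b3=0 t=0,i=15
  ...#.|#  b2=1 t=1,i=4
  ....#|.  b1=0 t=0,i=14
  .....|#  b0=1 t=1,i=2
  bits 01001001000011111011111101100101 = 1225768805

1225768805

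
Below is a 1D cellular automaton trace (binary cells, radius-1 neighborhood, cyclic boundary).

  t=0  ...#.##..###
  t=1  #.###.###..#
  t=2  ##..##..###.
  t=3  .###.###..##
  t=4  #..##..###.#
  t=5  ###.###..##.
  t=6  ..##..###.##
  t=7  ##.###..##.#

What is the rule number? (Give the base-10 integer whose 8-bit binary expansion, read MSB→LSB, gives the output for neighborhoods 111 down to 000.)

118

  nb ###: next=.  (t=0,i=10, bit7=0)
  nb ##.: next=#  (t=0,i=6, bit6=1)
  nb #.#: next=#  (t=0,i=4, bit5=1)
  nb #..: next=#  (t=0,i=0, bit4=1)
  nb .##: next=.  (t=0,i=5, bit3=0)
  nb .#.: next=#  (t=0,i=3, bit2=1)
  nb ..#: next=#  (t=0,i=2, bit1=1)
  nb ...: next=.  (t=0,i=1, bit0=0)
  bits 01110110 = 118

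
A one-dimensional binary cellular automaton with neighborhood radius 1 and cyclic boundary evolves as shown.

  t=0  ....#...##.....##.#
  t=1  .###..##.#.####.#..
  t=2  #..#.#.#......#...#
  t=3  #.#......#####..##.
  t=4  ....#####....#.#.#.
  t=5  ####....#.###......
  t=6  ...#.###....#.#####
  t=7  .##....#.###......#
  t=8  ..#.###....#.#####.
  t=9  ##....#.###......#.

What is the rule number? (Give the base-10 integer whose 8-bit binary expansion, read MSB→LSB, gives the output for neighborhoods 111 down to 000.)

67

  [7] ### => .  t=1,i=2
  [6] ##. => #  t=0,i=9
  [5] #.# => .  t=0,i=17
  [4] #.. => .  t=0,i=0
  [3] .## => .  t=0,i=8
  [2] .#. => .  t=0,i=4
  [1] ..# => #  t=0,i=3
  [0] ... => #  t=0,i=1
  bits 01000011 = 67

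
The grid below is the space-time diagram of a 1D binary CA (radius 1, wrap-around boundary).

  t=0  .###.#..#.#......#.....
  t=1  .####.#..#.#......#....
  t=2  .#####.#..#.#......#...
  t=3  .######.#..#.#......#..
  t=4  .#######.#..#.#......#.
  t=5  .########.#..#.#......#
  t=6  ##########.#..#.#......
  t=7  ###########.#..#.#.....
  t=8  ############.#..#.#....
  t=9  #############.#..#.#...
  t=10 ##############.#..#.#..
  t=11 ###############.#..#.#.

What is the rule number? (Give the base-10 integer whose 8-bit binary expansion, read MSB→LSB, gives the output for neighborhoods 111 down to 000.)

  [7] ### => #  t=0,i=2
  [6] ##. => #  t=0,i=3
  [5] #.# => #  t=0,i=4
  [4] #.. => #  t=0,i=6
  [3] .## => #  t=0,i=1
  [2] .#. => .  t=0,i=5
  [1] ..# => .  t=0,i=0
  [0] ... => .  t=0,i=12
  bits 11111000 = 248

248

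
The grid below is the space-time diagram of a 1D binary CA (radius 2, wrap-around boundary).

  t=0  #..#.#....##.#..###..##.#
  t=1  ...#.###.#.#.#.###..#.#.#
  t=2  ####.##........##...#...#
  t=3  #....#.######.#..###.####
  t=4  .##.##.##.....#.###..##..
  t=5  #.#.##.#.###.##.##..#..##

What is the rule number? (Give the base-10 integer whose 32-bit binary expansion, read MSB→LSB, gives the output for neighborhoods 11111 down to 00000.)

  #####|.  b31=0 t=2,i=1
  ####.|.  b30=0 t=2,i=2
  ###.#|.  b29=0 t=1,i=7
  ###..|.  b28=0 t=0,i=18
  ##.##|.  b27=0 t=0,i=23
  ##.#.|.  b26=0 t=0,i=12
  ##..#|.  b25=0 t=0,i=1
  ##...|#  b24=1 t=2,i=7
  #.###|#  b23=1 t=1,i=5
  #.##.|#  b22=1 t=0,i=24
  #.#.#|.  b21=0 t=1,i=9
  #.#..|#  b20=1 t=0,i=5
  #..##|#  b19=1 t=0,i=15
  #..#.|.  b18=0 t=0,i=2
  #...#|#  b17=1 t=1,i=1
  #....|#  b16=1 t=0,i=7
  .####|#  b15=1 t=2,i=0
  .###.|#  b14=1 t=0,i=17
  .##.#|#  b13=1 t=0,i=11
  .##..|.  b12=0 t=0,i=0
  .#.##|.  b11=0 t=1,i=4
  .#.#.|.  b10=0 t=0,i=4
  .#..#|.  b9=0 t=0,i=14
  .#...|#  b8=1 t=0,i=6
  ..###|#  b7=1 t=0,i=16
  ..##.|.  b6=0 t=0,i=10
  ..#.#|#  b5=1 t=0,i=3
  ..#..|.  b4=0 t=2,i=20
  ...##|#  b3=1 t=0,i=9
  ...#.|#  b2=1 t=1,i=2
  ....#|.  b1=0 t=0,i=8
  .....|#  b0=1 t=2,i=9
  bits 00000001110110111110000110101101 = 31187373

31187373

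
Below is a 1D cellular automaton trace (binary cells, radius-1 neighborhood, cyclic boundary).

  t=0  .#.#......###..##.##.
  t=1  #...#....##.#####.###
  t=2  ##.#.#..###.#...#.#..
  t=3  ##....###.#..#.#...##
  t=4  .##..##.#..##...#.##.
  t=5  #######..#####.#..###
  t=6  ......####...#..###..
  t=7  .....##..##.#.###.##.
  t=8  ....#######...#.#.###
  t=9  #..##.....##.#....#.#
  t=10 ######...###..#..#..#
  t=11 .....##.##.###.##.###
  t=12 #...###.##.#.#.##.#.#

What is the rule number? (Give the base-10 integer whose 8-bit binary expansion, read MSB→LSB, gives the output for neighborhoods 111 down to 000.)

90

  nb ###: next=.  (t=0,i=11, bit7=0)
  nb ##.: next=#  (t=0,i=12, bit6=1)
  nb #.#: next=.  (t=0,i=2, bit5=0)
  nb #..: next=#  (t=0,i=4, bit4=1)
  nb .##: next=#  (t=0,i=10, bit3=1)
  nb .#.: next=.  (t=0,i=1, bit2=0)
  nb ..#: next=#  (t=0,i=0, bit1=1)
  nb ...: next=.  (t=0,i=5, bit0=0)
  bits 01011010 = 90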